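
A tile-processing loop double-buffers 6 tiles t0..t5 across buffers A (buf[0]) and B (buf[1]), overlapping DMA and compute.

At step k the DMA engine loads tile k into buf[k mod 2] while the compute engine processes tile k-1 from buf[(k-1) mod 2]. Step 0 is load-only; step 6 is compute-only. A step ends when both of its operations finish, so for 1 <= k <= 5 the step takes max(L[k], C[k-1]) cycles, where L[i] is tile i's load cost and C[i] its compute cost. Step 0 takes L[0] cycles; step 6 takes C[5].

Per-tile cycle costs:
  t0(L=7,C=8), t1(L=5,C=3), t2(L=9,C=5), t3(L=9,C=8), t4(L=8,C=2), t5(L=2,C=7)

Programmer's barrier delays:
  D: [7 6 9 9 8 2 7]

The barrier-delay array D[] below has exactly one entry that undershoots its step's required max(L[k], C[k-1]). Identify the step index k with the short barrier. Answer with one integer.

k=0 barrier L[0]=7→7c, D[0]=7 ok
k=1 barrier max(L[1]=5,C[0]=8)→8c, D[1]=6 SHORT
k=2 barrier max(L[2]=9,C[1]=3)→9c, D[2]=9 ok
k=3 barrier max(L[3]=9,C[2]=5)→9c, D[3]=9 ok
k=4 barrier max(L[4]=8,C[3]=8)→8c, D[4]=8 ok
k=5 barrier max(L[5]=2,C[4]=2)→2c, D[5]=2 ok
k=6 barrier C[5]=7→7c, D[6]=7 ok

hazard at step 1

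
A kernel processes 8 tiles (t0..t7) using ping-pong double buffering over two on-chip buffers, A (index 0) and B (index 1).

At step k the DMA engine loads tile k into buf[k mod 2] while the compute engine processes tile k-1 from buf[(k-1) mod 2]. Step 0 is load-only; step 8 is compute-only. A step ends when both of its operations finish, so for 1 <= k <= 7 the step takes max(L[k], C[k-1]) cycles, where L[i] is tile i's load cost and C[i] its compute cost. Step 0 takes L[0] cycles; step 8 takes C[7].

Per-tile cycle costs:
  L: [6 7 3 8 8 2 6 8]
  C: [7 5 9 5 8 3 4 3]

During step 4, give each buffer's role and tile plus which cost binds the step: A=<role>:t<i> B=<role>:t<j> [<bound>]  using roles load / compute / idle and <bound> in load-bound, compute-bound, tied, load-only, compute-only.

[0] DMA t0→A (6c) ∥ CU idle ⇒ 6c, clock 6
[1] DMA t1→B (7c) ∥ CU A:t0 (7c) ⇒ 7c, clock 13
[2] DMA t2→A (3c) ∥ CU B:t1 (5c) ⇒ 5c, clock 18
[3] DMA t3→B (8c) ∥ CU A:t2 (9c) ⇒ 9c, clock 27
[4] DMA t4→A (8c) ∥ CU B:t3 (5c) ⇒ 8c, clock 35
[5] DMA t5→B (2c) ∥ CU A:t4 (8c) ⇒ 8c, clock 43
[6] DMA t6→A (6c) ∥ CU B:t5 (3c) ⇒ 6c, clock 49
[7] DMA t7→B (8c) ∥ CU A:t6 (4c) ⇒ 8c, clock 57
[8] DMA idle ∥ CU B:t7 (3c) ⇒ 3c, clock 60

step 4: A=load:t4 B=compute:t3 [load-bound]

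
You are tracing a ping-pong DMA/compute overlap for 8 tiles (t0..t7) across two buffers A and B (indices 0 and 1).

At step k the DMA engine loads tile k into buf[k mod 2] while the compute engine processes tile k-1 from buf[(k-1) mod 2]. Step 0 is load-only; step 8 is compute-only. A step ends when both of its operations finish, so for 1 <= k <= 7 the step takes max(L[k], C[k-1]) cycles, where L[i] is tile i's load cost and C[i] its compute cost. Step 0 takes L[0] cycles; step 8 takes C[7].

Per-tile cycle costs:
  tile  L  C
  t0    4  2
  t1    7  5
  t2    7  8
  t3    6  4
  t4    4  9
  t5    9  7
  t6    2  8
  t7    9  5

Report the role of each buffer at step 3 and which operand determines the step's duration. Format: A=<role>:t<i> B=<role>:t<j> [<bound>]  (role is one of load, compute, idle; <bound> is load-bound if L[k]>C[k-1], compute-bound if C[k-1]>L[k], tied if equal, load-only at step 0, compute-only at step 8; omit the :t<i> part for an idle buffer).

k=0 load=t0/4c comp=- wait=4 total=4
k=1 load=t1/7c comp=t0/2c wait=7 total=11
k=2 load=t2/7c comp=t1/5c wait=7 total=18
k=3 load=t3/6c comp=t2/8c wait=8 total=26
k=4 load=t4/4c comp=t3/4c wait=4 total=30
k=5 load=t5/9c comp=t4/9c wait=9 total=39
k=6 load=t6/2c comp=t5/7c wait=7 total=46
k=7 load=t7/9c comp=t6/8c wait=9 total=55
k=8 load=- comp=t7/5c wait=5 total=60

step 3: A=compute:t2 B=load:t3 [compute-bound]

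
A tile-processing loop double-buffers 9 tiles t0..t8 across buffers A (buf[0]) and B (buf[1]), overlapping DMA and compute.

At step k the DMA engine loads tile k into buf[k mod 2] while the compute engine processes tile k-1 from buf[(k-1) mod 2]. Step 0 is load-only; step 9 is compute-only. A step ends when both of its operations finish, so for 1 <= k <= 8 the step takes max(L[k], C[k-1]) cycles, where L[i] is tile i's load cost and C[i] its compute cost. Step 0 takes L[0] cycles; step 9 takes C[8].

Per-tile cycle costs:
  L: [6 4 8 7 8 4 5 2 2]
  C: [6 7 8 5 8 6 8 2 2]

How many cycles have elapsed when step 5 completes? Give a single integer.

end_cycle[5] = 44

step 0: L[0]=6 → dur=6, Σ=6 | A=load:t0 B=idle [load-only]
step 1: L[1]=4 C[0]=6 → dur=6, Σ=12 | A=compute:t0 B=load:t1 [compute-bound]
step 2: L[2]=8 C[1]=7 → dur=8, Σ=20 | A=load:t2 B=compute:t1 [load-bound]
step 3: L[3]=7 C[2]=8 → dur=8, Σ=28 | A=compute:t2 B=load:t3 [compute-bound]
step 4: L[4]=8 C[3]=5 → dur=8, Σ=36 | A=load:t4 B=compute:t3 [load-bound]
step 5: L[5]=4 C[4]=8 → dur=8, Σ=44 | A=compute:t4 B=load:t5 [compute-bound]
step 6: L[6]=5 C[5]=6 → dur=6, Σ=50 | A=load:t6 B=compute:t5 [compute-bound]
step 7: L[7]=2 C[6]=8 → dur=8, Σ=58 | A=compute:t6 B=load:t7 [compute-bound]
step 8: L[8]=2 C[7]=2 → dur=2, Σ=60 | A=load:t8 B=compute:t7 [tied]
step 9: C[8]=2 → dur=2, Σ=62 | A=compute:t8 B=idle [compute-only]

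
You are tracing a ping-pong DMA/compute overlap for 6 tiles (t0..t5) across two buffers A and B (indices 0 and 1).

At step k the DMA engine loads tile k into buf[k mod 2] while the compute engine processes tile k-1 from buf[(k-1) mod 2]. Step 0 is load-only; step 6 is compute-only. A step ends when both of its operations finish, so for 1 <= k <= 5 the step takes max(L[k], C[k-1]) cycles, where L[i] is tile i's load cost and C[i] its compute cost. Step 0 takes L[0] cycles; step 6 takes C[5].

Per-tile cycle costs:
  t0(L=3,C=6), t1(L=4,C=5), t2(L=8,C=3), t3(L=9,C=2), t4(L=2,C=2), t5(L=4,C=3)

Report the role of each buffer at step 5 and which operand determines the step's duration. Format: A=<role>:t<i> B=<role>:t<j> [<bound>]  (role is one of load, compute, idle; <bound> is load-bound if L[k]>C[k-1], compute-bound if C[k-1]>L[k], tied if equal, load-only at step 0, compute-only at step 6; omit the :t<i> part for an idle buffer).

k=0 load=t0/3c comp=- wait=3 total=3
k=1 load=t1/4c comp=t0/6c wait=6 total=9
k=2 load=t2/8c comp=t1/5c wait=8 total=17
k=3 load=t3/9c comp=t2/3c wait=9 total=26
k=4 load=t4/2c comp=t3/2c wait=2 total=28
k=5 load=t5/4c comp=t4/2c wait=4 total=32
k=6 load=- comp=t5/3c wait=3 total=35

step 5: A=compute:t4 B=load:t5 [load-bound]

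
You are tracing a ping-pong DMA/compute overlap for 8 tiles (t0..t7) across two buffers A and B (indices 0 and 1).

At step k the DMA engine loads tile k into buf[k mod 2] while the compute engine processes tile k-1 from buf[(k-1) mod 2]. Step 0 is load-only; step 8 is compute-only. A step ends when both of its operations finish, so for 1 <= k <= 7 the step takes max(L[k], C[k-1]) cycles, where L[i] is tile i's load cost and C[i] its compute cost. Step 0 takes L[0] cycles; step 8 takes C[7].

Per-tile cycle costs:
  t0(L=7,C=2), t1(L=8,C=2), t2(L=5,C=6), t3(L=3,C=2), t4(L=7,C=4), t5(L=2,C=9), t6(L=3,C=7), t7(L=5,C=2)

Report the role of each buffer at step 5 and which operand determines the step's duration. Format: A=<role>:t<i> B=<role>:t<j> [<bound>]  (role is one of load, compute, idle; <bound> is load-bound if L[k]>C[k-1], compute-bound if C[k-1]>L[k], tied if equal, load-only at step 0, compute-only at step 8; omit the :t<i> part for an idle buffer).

step 0: L[0]=7 → dur=7, Σ=7 | A=load:t0 B=idle [load-only]
step 1: L[1]=8 C[0]=2 → dur=8, Σ=15 | A=compute:t0 B=load:t1 [load-bound]
step 2: L[2]=5 C[1]=2 → dur=5, Σ=20 | A=load:t2 B=compute:t1 [load-bound]
step 3: L[3]=3 C[2]=6 → dur=6, Σ=26 | A=compute:t2 B=load:t3 [compute-bound]
step 4: L[4]=7 C[3]=2 → dur=7, Σ=33 | A=load:t4 B=compute:t3 [load-bound]
step 5: L[5]=2 C[4]=4 → dur=4, Σ=37 | A=compute:t4 B=load:t5 [compute-bound]
step 6: L[6]=3 C[5]=9 → dur=9, Σ=46 | A=load:t6 B=compute:t5 [compute-bound]
step 7: L[7]=5 C[6]=7 → dur=7, Σ=53 | A=compute:t6 B=load:t7 [compute-bound]
step 8: C[7]=2 → dur=2, Σ=55 | A=idle B=compute:t7 [compute-only]

step 5: A=compute:t4 B=load:t5 [compute-bound]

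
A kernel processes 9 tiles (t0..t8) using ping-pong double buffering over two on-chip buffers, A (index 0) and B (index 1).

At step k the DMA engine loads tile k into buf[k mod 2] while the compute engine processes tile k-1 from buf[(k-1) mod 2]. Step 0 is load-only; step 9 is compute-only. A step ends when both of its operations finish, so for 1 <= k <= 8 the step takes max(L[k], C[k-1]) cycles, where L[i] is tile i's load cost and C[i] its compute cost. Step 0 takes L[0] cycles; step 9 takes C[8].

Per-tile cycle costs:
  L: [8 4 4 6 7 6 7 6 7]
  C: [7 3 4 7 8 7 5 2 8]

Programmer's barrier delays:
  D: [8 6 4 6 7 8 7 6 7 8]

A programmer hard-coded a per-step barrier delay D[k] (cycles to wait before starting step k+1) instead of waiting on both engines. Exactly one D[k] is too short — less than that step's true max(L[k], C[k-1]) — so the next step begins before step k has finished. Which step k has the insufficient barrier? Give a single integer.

hazard at step 1

step 0: need L[0]=8 = 8; D[0]=8 ok
step 1: need max(L[1]=4,C[0]=7) = 7; D[1]=6 SHORT
step 2: need max(L[2]=4,C[1]=3) = 4; D[2]=4 ok
step 3: need max(L[3]=6,C[2]=4) = 6; D[3]=6 ok
step 4: need max(L[4]=7,C[3]=7) = 7; D[4]=7 ok
step 5: need max(L[5]=6,C[4]=8) = 8; D[5]=8 ok
step 6: need max(L[6]=7,C[5]=7) = 7; D[6]=7 ok
step 7: need max(L[7]=6,C[6]=5) = 6; D[7]=6 ok
step 8: need max(L[8]=7,C[7]=2) = 7; D[8]=7 ok
step 9: need C[8]=8 = 8; D[9]=8 ok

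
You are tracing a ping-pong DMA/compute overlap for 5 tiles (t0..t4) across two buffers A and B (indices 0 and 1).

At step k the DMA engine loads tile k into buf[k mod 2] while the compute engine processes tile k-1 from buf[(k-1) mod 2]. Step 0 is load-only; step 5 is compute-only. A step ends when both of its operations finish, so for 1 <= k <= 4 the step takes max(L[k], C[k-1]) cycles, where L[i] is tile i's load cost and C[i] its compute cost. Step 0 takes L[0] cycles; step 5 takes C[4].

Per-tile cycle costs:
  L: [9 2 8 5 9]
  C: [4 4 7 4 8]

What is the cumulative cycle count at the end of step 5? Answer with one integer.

[0] DMA t0→A (9c) ∥ CU idle ⇒ 9c, clock 9
[1] DMA t1→B (2c) ∥ CU A:t0 (4c) ⇒ 4c, clock 13
[2] DMA t2→A (8c) ∥ CU B:t1 (4c) ⇒ 8c, clock 21
[3] DMA t3→B (5c) ∥ CU A:t2 (7c) ⇒ 7c, clock 28
[4] DMA t4→A (9c) ∥ CU B:t3 (4c) ⇒ 9c, clock 37
[5] DMA idle ∥ CU A:t4 (8c) ⇒ 8c, clock 45

end_cycle[5] = 45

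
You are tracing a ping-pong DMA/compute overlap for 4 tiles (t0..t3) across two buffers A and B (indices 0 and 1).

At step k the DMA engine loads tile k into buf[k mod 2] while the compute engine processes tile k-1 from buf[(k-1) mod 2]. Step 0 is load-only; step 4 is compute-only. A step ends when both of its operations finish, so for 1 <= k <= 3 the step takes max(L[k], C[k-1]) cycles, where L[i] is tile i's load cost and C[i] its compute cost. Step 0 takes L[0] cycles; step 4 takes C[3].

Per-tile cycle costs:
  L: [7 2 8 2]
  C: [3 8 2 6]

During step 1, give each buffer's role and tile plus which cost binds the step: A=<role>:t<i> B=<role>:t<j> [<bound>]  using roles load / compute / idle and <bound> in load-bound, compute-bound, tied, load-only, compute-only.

[0] DMA t0→A (7c) ∥ CU idle ⇒ 7c, clock 7
[1] DMA t1→B (2c) ∥ CU A:t0 (3c) ⇒ 3c, clock 10
[2] DMA t2→A (8c) ∥ CU B:t1 (8c) ⇒ 8c, clock 18
[3] DMA t3→B (2c) ∥ CU A:t2 (2c) ⇒ 2c, clock 20
[4] DMA idle ∥ CU B:t3 (6c) ⇒ 6c, clock 26

step 1: A=compute:t0 B=load:t1 [compute-bound]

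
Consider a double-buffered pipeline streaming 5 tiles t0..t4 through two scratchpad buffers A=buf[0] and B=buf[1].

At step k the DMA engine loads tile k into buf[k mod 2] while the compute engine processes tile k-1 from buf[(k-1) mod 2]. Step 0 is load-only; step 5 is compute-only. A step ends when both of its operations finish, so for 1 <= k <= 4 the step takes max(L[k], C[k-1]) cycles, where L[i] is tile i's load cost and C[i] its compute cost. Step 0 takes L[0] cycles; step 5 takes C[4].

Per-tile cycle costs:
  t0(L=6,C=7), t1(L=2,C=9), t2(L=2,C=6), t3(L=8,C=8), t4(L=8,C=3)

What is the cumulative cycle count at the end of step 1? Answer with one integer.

step 0: L[0]=6 → dur=6, Σ=6 | A=load:t0 B=idle [load-only]
step 1: L[1]=2 C[0]=7 → dur=7, Σ=13 | A=compute:t0 B=load:t1 [compute-bound]
step 2: L[2]=2 C[1]=9 → dur=9, Σ=22 | A=load:t2 B=compute:t1 [compute-bound]
step 3: L[3]=8 C[2]=6 → dur=8, Σ=30 | A=compute:t2 B=load:t3 [load-bound]
step 4: L[4]=8 C[3]=8 → dur=8, Σ=38 | A=load:t4 B=compute:t3 [tied]
step 5: C[4]=3 → dur=3, Σ=41 | A=compute:t4 B=idle [compute-only]

end_cycle[1] = 13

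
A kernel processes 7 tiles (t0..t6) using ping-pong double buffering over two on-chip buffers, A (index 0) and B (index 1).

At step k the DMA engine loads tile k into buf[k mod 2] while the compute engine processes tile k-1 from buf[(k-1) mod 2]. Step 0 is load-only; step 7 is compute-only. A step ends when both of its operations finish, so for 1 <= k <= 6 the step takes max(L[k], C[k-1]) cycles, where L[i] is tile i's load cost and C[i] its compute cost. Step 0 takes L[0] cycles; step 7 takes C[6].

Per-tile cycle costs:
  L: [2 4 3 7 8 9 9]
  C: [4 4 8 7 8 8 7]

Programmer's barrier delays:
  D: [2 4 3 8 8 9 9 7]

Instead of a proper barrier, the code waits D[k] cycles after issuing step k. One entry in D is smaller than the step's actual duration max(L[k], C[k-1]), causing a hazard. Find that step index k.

step 0: need L[0]=2 = 2; D[0]=2 ok
step 1: need max(L[1]=4,C[0]=4) = 4; D[1]=4 ok
step 2: need max(L[2]=3,C[1]=4) = 4; D[2]=3 SHORT
step 3: need max(L[3]=7,C[2]=8) = 8; D[3]=8 ok
step 4: need max(L[4]=8,C[3]=7) = 8; D[4]=8 ok
step 5: need max(L[5]=9,C[4]=8) = 9; D[5]=9 ok
step 6: need max(L[6]=9,C[5]=8) = 9; D[6]=9 ok
step 7: need C[6]=7 = 7; D[7]=7 ok

hazard at step 2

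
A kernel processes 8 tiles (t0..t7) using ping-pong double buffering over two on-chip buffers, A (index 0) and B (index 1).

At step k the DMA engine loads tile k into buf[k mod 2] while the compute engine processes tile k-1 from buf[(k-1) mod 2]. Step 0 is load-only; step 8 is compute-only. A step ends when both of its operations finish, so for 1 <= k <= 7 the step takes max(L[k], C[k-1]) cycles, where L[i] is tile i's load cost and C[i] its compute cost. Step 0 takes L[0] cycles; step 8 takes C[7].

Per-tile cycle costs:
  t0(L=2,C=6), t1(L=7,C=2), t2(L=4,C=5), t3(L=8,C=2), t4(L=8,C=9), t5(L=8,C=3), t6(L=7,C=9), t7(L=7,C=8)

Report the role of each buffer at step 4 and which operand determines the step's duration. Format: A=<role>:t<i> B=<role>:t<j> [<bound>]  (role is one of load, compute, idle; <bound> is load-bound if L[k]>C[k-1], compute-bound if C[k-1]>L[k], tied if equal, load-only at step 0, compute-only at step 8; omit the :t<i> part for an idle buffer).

k=0 load=t0/2c comp=- wait=2 total=2
k=1 load=t1/7c comp=t0/6c wait=7 total=9
k=2 load=t2/4c comp=t1/2c wait=4 total=13
k=3 load=t3/8c comp=t2/5c wait=8 total=21
k=4 load=t4/8c comp=t3/2c wait=8 total=29
k=5 load=t5/8c comp=t4/9c wait=9 total=38
k=6 load=t6/7c comp=t5/3c wait=7 total=45
k=7 load=t7/7c comp=t6/9c wait=9 total=54
k=8 load=- comp=t7/8c wait=8 total=62

step 4: A=load:t4 B=compute:t3 [load-bound]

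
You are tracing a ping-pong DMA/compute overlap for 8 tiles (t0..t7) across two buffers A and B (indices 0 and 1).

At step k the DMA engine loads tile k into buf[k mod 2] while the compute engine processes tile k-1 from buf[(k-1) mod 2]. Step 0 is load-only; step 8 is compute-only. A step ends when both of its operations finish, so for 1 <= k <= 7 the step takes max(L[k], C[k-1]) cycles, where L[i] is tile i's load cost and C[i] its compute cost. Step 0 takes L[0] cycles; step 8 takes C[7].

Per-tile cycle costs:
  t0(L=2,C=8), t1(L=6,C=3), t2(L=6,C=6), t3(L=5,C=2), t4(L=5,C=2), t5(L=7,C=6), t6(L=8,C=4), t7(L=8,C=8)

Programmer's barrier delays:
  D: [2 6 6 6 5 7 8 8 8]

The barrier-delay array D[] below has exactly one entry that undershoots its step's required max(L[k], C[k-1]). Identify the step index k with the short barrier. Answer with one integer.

[0] required=L[0]=2=2 vs D=2 ok
[1] required=max(L[1]=6,C[0]=8)=8 vs D=6 SHORT
[2] required=max(L[2]=6,C[1]=3)=6 vs D=6 ok
[3] required=max(L[3]=5,C[2]=6)=6 vs D=6 ok
[4] required=max(L[4]=5,C[3]=2)=5 vs D=5 ok
[5] required=max(L[5]=7,C[4]=2)=7 vs D=7 ok
[6] required=max(L[6]=8,C[5]=6)=8 vs D=8 ok
[7] required=max(L[7]=8,C[6]=4)=8 vs D=8 ok
[8] required=C[7]=8=8 vs D=8 ok

hazard at step 1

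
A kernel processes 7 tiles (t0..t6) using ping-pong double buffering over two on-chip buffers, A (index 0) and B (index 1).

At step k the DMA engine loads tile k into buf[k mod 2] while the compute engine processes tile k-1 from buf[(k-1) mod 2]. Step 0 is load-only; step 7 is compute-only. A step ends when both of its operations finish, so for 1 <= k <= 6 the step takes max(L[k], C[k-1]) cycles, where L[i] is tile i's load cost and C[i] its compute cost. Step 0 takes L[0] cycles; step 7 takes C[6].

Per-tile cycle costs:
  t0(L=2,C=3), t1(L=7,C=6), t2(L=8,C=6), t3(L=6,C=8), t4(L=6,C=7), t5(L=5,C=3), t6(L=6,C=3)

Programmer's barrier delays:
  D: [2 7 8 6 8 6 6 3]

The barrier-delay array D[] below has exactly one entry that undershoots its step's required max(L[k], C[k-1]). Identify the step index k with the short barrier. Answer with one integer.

hazard at step 5

step 0: need L[0]=2 = 2; D[0]=2 ok
step 1: need max(L[1]=7,C[0]=3) = 7; D[1]=7 ok
step 2: need max(L[2]=8,C[1]=6) = 8; D[2]=8 ok
step 3: need max(L[3]=6,C[2]=6) = 6; D[3]=6 ok
step 4: need max(L[4]=6,C[3]=8) = 8; D[4]=8 ok
step 5: need max(L[5]=5,C[4]=7) = 7; D[5]=6 SHORT
step 6: need max(L[6]=6,C[5]=3) = 6; D[6]=6 ok
step 7: need C[6]=3 = 3; D[7]=3 ok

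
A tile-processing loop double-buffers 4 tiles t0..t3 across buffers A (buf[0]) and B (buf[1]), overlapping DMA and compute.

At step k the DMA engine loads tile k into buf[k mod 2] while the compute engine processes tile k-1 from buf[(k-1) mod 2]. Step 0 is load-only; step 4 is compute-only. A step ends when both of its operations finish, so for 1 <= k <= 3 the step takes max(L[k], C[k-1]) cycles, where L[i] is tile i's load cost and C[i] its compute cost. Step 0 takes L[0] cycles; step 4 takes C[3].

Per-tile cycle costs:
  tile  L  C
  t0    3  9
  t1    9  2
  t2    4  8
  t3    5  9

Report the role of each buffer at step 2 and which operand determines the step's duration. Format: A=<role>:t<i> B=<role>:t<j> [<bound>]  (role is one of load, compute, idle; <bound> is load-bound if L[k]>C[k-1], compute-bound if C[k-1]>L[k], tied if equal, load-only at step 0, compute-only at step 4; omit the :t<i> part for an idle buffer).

step 2: A=load:t2 B=compute:t1 [load-bound]

k=0 load=t0/3c comp=- wait=3 total=3
k=1 load=t1/9c comp=t0/9c wait=9 total=12
k=2 load=t2/4c comp=t1/2c wait=4 total=16
k=3 load=t3/5c comp=t2/8c wait=8 total=24
k=4 load=- comp=t3/9c wait=9 total=33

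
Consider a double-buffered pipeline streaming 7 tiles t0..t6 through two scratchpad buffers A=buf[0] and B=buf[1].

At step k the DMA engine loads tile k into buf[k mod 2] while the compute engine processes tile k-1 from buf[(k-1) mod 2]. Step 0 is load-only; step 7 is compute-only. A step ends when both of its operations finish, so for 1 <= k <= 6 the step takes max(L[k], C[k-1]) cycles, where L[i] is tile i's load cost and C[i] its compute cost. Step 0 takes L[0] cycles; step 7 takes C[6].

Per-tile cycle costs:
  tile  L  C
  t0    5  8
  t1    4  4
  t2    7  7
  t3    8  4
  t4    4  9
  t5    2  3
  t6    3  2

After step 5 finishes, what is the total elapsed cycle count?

  0. 5=5c; end=5; A:t0 B:-
  1. max(4,8)=8c; end=13; A:t0 B:t1
  2. max(7,4)=7c; end=20; A:t2 B:t1
  3. max(8,7)=8c; end=28; A:t2 B:t3
  4. max(4,4)=4c; end=32; A:t4 B:t3
  5. max(2,9)=9c; end=41; A:t4 B:t5
  6. max(3,3)=3c; end=44; A:t6 B:t5
  7. 2=2c; end=46; A:t6 B:t5

end_cycle[5] = 41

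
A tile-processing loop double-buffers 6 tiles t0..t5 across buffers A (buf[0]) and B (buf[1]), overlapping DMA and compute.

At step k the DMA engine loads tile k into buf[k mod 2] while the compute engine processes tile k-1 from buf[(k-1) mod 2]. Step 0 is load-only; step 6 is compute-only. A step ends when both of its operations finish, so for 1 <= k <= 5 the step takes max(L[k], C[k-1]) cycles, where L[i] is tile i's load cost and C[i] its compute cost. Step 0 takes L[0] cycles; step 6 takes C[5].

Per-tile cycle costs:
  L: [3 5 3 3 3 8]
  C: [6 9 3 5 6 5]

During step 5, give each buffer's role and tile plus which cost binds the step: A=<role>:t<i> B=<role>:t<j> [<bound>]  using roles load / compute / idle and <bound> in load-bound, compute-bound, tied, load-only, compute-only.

step 5: A=compute:t4 B=load:t5 [load-bound]

[0] DMA t0→A (3c) ∥ CU idle ⇒ 3c, clock 3
[1] DMA t1→B (5c) ∥ CU A:t0 (6c) ⇒ 6c, clock 9
[2] DMA t2→A (3c) ∥ CU B:t1 (9c) ⇒ 9c, clock 18
[3] DMA t3→B (3c) ∥ CU A:t2 (3c) ⇒ 3c, clock 21
[4] DMA t4→A (3c) ∥ CU B:t3 (5c) ⇒ 5c, clock 26
[5] DMA t5→B (8c) ∥ CU A:t4 (6c) ⇒ 8c, clock 34
[6] DMA idle ∥ CU B:t5 (5c) ⇒ 5c, clock 39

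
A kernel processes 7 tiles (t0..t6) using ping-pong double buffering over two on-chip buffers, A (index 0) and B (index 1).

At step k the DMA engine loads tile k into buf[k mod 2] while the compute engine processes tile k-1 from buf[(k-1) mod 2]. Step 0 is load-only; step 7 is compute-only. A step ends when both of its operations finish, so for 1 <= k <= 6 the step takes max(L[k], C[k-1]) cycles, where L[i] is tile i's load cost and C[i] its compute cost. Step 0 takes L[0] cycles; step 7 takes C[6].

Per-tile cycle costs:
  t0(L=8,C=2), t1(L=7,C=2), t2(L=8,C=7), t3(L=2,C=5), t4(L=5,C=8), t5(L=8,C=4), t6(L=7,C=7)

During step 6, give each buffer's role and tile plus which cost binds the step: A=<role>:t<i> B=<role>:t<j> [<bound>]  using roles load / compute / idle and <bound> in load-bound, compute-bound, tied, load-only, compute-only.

step 0: L[0]=8 → dur=8, Σ=8 | A=load:t0 B=idle [load-only]
step 1: L[1]=7 C[0]=2 → dur=7, Σ=15 | A=compute:t0 B=load:t1 [load-bound]
step 2: L[2]=8 C[1]=2 → dur=8, Σ=23 | A=load:t2 B=compute:t1 [load-bound]
step 3: L[3]=2 C[2]=7 → dur=7, Σ=30 | A=compute:t2 B=load:t3 [compute-bound]
step 4: L[4]=5 C[3]=5 → dur=5, Σ=35 | A=load:t4 B=compute:t3 [tied]
step 5: L[5]=8 C[4]=8 → dur=8, Σ=43 | A=compute:t4 B=load:t5 [tied]
step 6: L[6]=7 C[5]=4 → dur=7, Σ=50 | A=load:t6 B=compute:t5 [load-bound]
step 7: C[6]=7 → dur=7, Σ=57 | A=compute:t6 B=idle [compute-only]

step 6: A=load:t6 B=compute:t5 [load-bound]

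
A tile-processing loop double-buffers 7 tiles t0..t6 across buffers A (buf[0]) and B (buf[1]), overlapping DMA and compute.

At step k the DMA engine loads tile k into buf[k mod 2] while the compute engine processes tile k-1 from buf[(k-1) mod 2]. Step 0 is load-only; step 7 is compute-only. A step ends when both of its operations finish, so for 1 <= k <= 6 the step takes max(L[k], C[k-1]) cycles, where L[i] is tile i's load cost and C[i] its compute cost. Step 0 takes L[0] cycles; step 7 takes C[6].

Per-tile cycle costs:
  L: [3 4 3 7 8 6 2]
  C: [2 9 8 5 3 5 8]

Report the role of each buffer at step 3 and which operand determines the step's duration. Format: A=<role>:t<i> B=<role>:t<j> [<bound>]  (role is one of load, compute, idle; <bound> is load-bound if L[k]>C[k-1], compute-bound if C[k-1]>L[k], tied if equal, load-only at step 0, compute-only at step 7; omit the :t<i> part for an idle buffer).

  0. 3=3c; end=3; A:t0 B:-
  1. max(4,2)=4c; end=7; A:t0 B:t1
  2. max(3,9)=9c; end=16; A:t2 B:t1
  3. max(7,8)=8c; end=24; A:t2 B:t3
  4. max(8,5)=8c; end=32; A:t4 B:t3
  5. max(6,3)=6c; end=38; A:t4 B:t5
  6. max(2,5)=5c; end=43; A:t6 B:t5
  7. 8=8c; end=51; A:t6 B:t5

step 3: A=compute:t2 B=load:t3 [compute-bound]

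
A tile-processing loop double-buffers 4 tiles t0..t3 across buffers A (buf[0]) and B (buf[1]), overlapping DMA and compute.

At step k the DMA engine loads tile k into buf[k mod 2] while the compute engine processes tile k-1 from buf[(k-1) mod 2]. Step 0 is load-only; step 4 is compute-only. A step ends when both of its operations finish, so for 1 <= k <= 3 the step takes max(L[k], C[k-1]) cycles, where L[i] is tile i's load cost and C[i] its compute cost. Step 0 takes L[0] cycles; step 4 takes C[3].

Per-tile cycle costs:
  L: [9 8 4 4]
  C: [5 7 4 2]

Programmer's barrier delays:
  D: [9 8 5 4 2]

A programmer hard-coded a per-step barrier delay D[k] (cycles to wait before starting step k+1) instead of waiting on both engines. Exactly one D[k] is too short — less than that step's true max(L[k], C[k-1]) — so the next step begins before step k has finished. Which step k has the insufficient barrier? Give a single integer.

hazard at step 2

step 0: need L[0]=9 = 9; D[0]=9 ok
step 1: need max(L[1]=8,C[0]=5) = 8; D[1]=8 ok
step 2: need max(L[2]=4,C[1]=7) = 7; D[2]=5 SHORT
step 3: need max(L[3]=4,C[2]=4) = 4; D[3]=4 ok
step 4: need C[3]=2 = 2; D[4]=2 ok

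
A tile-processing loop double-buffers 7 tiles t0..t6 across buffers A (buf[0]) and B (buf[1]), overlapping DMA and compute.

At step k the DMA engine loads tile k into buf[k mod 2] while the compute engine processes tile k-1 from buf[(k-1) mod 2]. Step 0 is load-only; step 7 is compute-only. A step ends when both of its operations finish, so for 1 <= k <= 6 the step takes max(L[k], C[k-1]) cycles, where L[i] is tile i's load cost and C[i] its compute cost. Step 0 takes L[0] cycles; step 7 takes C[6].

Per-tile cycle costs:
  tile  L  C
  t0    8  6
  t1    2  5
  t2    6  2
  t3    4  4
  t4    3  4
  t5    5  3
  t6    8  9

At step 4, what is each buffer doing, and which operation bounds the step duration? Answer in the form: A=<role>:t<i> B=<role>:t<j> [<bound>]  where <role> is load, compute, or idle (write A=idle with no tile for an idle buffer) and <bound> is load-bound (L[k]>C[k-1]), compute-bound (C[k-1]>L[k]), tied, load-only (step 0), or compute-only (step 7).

step 4: A=load:t4 B=compute:t3 [compute-bound]

step 0: L[0]=8 → dur=8, Σ=8 | A=load:t0 B=idle [load-only]
step 1: L[1]=2 C[0]=6 → dur=6, Σ=14 | A=compute:t0 B=load:t1 [compute-bound]
step 2: L[2]=6 C[1]=5 → dur=6, Σ=20 | A=load:t2 B=compute:t1 [load-bound]
step 3: L[3]=4 C[2]=2 → dur=4, Σ=24 | A=compute:t2 B=load:t3 [load-bound]
step 4: L[4]=3 C[3]=4 → dur=4, Σ=28 | A=load:t4 B=compute:t3 [compute-bound]
step 5: L[5]=5 C[4]=4 → dur=5, Σ=33 | A=compute:t4 B=load:t5 [load-bound]
step 6: L[6]=8 C[5]=3 → dur=8, Σ=41 | A=load:t6 B=compute:t5 [load-bound]
step 7: C[6]=9 → dur=9, Σ=50 | A=compute:t6 B=idle [compute-only]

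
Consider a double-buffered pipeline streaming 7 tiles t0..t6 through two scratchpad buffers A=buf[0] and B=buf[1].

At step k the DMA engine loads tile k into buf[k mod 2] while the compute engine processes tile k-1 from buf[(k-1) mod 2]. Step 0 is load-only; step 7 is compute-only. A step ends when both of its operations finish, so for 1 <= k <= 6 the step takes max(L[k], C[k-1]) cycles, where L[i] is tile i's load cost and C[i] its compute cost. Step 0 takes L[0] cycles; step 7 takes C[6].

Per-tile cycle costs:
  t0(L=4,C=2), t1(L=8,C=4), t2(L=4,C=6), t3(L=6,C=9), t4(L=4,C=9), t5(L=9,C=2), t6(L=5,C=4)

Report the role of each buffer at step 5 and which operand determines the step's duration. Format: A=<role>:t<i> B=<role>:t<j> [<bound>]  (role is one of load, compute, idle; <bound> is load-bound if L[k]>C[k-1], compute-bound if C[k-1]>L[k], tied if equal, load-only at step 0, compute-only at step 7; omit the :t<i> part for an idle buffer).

k=0 load=t0/4c comp=- wait=4 total=4
k=1 load=t1/8c comp=t0/2c wait=8 total=12
k=2 load=t2/4c comp=t1/4c wait=4 total=16
k=3 load=t3/6c comp=t2/6c wait=6 total=22
k=4 load=t4/4c comp=t3/9c wait=9 total=31
k=5 load=t5/9c comp=t4/9c wait=9 total=40
k=6 load=t6/5c comp=t5/2c wait=5 total=45
k=7 load=- comp=t6/4c wait=4 total=49

step 5: A=compute:t4 B=load:t5 [tied]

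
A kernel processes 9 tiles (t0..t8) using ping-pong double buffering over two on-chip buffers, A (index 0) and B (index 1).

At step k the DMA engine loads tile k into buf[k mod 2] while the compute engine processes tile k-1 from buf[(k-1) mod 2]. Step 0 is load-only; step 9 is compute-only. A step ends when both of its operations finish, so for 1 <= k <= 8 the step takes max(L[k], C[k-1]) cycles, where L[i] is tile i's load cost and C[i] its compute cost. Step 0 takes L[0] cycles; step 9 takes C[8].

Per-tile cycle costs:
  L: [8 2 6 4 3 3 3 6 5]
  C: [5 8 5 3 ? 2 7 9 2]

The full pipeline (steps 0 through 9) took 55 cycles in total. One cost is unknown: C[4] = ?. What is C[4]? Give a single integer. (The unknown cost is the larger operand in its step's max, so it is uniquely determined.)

step 0 → dur = L[0]=8 = 8
step 1 → dur = max(L[1]=2, C[0]=5) = 5
step 2 → dur = max(L[2]=6, C[1]=8) = 8
step 3 → dur = max(L[3]=4, C[2]=5) = 5
step 4 → dur = max(L[4]=3, C[3]=3) = 3
step 5 → dur = max(L[5]=3, C[4]=?) = C[4]  (unknown; binding)
step 6 → dur = max(L[6]=3, C[5]=2) = 3
step 7 → dur = max(L[7]=6, C[6]=7) = 7
step 8 → dur = max(L[8]=5, C[7]=9) = 9
step 9 → dur = C[8]=2 = 2
sum of known step durations = 50
dur[5] = total - known = 55 - 50 = 5
C[4] is the binding max in step 5, so C[4] = dur[5] = 5

C[4] = 5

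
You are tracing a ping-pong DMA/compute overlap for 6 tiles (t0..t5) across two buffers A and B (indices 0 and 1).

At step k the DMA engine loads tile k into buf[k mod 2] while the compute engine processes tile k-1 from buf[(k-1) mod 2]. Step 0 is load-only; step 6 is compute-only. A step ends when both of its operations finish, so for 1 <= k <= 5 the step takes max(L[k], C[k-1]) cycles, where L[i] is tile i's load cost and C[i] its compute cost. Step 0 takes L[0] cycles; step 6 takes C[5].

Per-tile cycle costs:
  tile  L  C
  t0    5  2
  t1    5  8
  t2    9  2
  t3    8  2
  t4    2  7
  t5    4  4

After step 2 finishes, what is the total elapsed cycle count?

end_cycle[2] = 19

  0. 5=5c; end=5; A:t0 B:-
  1. max(5,2)=5c; end=10; A:t0 B:t1
  2. max(9,8)=9c; end=19; A:t2 B:t1
  3. max(8,2)=8c; end=27; A:t2 B:t3
  4. max(2,2)=2c; end=29; A:t4 B:t3
  5. max(4,7)=7c; end=36; A:t4 B:t5
  6. 4=4c; end=40; A:t4 B:t5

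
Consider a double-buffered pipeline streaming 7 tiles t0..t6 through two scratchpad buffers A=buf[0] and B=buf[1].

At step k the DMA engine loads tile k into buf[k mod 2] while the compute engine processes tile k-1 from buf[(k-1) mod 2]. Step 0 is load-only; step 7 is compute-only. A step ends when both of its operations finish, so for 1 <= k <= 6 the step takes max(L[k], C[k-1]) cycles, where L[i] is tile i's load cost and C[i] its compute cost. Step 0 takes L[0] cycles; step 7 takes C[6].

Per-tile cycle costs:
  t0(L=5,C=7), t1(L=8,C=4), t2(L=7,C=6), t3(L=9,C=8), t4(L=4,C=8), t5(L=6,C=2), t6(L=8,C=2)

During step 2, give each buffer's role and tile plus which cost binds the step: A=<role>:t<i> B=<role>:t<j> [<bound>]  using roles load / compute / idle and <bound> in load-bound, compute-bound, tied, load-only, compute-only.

step 2: A=load:t2 B=compute:t1 [load-bound]

  0. 5=5c; end=5; A:t0 B:-
  1. max(8,7)=8c; end=13; A:t0 B:t1
  2. max(7,4)=7c; end=20; A:t2 B:t1
  3. max(9,6)=9c; end=29; A:t2 B:t3
  4. max(4,8)=8c; end=37; A:t4 B:t3
  5. max(6,8)=8c; end=45; A:t4 B:t5
  6. max(8,2)=8c; end=53; A:t6 B:t5
  7. 2=2c; end=55; A:t6 B:t5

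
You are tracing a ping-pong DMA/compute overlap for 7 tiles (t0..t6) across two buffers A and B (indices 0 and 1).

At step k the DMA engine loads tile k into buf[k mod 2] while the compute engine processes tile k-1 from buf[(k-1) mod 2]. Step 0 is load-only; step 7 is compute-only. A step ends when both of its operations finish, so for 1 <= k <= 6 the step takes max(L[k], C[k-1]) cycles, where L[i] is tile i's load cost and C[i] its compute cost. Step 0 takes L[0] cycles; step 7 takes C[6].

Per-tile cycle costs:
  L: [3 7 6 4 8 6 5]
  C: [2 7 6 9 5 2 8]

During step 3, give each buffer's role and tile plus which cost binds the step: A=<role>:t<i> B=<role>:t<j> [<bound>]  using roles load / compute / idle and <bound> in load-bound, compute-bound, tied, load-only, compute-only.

step 0: L[0]=3 → dur=3, Σ=3 | A=load:t0 B=idle [load-only]
step 1: L[1]=7 C[0]=2 → dur=7, Σ=10 | A=compute:t0 B=load:t1 [load-bound]
step 2: L[2]=6 C[1]=7 → dur=7, Σ=17 | A=load:t2 B=compute:t1 [compute-bound]
step 3: L[3]=4 C[2]=6 → dur=6, Σ=23 | A=compute:t2 B=load:t3 [compute-bound]
step 4: L[4]=8 C[3]=9 → dur=9, Σ=32 | A=load:t4 B=compute:t3 [compute-bound]
step 5: L[5]=6 C[4]=5 → dur=6, Σ=38 | A=compute:t4 B=load:t5 [load-bound]
step 6: L[6]=5 C[5]=2 → dur=5, Σ=43 | A=load:t6 B=compute:t5 [load-bound]
step 7: C[6]=8 → dur=8, Σ=51 | A=compute:t6 B=idle [compute-only]

step 3: A=compute:t2 B=load:t3 [compute-bound]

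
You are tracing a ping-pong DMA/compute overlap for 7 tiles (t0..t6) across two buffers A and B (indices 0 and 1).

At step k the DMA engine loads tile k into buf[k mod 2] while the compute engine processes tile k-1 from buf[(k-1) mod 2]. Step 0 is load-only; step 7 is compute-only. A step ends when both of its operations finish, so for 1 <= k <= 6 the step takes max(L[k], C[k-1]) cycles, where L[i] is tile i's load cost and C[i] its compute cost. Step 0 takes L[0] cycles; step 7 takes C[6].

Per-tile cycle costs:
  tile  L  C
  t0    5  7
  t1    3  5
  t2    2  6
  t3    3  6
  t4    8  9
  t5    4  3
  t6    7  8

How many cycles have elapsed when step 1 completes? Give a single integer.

[0] DMA t0→A (5c) ∥ CU idle ⇒ 5c, clock 5
[1] DMA t1→B (3c) ∥ CU A:t0 (7c) ⇒ 7c, clock 12
[2] DMA t2→A (2c) ∥ CU B:t1 (5c) ⇒ 5c, clock 17
[3] DMA t3→B (3c) ∥ CU A:t2 (6c) ⇒ 6c, clock 23
[4] DMA t4→A (8c) ∥ CU B:t3 (6c) ⇒ 8c, clock 31
[5] DMA t5→B (4c) ∥ CU A:t4 (9c) ⇒ 9c, clock 40
[6] DMA t6→A (7c) ∥ CU B:t5 (3c) ⇒ 7c, clock 47
[7] DMA idle ∥ CU A:t6 (8c) ⇒ 8c, clock 55

end_cycle[1] = 12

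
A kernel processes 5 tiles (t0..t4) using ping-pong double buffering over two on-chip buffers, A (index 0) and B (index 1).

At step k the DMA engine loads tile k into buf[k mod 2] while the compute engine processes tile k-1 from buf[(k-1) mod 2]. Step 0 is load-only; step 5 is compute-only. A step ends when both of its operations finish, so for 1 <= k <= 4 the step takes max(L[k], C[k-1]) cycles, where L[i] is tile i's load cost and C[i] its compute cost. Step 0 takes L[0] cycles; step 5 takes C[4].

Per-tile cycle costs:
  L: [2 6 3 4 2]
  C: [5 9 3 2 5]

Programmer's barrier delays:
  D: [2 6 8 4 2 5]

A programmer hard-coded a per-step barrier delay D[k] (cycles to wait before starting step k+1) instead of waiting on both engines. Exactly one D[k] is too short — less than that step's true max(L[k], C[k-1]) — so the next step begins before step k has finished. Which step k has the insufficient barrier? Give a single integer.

[0] required=L[0]=2=2 vs D=2 ok
[1] required=max(L[1]=6,C[0]=5)=6 vs D=6 ok
[2] required=max(L[2]=3,C[1]=9)=9 vs D=8 SHORT
[3] required=max(L[3]=4,C[2]=3)=4 vs D=4 ok
[4] required=max(L[4]=2,C[3]=2)=2 vs D=2 ok
[5] required=C[4]=5=5 vs D=5 ok

hazard at step 2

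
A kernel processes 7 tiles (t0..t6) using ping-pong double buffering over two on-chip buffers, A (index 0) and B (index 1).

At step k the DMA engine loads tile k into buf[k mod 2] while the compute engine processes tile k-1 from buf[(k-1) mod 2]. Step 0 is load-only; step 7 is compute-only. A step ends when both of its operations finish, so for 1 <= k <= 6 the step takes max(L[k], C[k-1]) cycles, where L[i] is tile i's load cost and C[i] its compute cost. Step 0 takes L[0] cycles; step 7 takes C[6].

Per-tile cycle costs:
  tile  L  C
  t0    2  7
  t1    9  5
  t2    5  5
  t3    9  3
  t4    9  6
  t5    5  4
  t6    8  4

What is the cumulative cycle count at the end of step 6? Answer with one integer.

  0. 2=2c; end=2; A:t0 B:-
  1. max(9,7)=9c; end=11; A:t0 B:t1
  2. max(5,5)=5c; end=16; A:t2 B:t1
  3. max(9,5)=9c; end=25; A:t2 B:t3
  4. max(9,3)=9c; end=34; A:t4 B:t3
  5. max(5,6)=6c; end=40; A:t4 B:t5
  6. max(8,4)=8c; end=48; A:t6 B:t5
  7. 4=4c; end=52; A:t6 B:t5

end_cycle[6] = 48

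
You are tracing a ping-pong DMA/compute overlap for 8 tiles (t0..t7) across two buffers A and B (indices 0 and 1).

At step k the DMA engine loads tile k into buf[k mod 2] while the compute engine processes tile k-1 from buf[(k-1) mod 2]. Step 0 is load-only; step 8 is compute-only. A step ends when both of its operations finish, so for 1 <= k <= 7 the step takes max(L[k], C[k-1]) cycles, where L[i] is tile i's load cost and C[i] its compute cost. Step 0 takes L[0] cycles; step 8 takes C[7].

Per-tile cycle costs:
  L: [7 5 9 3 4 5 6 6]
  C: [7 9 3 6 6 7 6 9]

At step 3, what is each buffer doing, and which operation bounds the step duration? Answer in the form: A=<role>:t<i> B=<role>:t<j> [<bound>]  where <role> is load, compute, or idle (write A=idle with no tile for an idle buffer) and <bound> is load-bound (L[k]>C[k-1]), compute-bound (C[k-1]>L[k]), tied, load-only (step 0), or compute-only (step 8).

step 3: A=compute:t2 B=load:t3 [tied]

k=0 load=t0/7c comp=- wait=7 total=7
k=1 load=t1/5c comp=t0/7c wait=7 total=14
k=2 load=t2/9c comp=t1/9c wait=9 total=23
k=3 load=t3/3c comp=t2/3c wait=3 total=26
k=4 load=t4/4c comp=t3/6c wait=6 total=32
k=5 load=t5/5c comp=t4/6c wait=6 total=38
k=6 load=t6/6c comp=t5/7c wait=7 total=45
k=7 load=t7/6c comp=t6/6c wait=6 total=51
k=8 load=- comp=t7/9c wait=9 total=60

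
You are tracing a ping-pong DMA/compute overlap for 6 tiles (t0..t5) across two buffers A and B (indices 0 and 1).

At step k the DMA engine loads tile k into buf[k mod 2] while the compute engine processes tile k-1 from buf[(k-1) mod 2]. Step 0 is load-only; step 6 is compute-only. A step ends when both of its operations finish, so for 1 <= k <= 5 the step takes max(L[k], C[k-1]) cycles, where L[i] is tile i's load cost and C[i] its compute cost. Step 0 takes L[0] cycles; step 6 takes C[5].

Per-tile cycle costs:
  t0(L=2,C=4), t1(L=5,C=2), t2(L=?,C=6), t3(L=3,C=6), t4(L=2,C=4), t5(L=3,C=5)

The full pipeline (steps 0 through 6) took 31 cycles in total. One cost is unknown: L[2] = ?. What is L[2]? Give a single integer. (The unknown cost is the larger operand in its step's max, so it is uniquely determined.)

L[2] = 3

step 0 = dur = L[0]=2 = 2
step 1 = dur = max(L[1]=5, C[0]=4) = 5
step 2 = dur = max(L[2]=?, C[1]=2) = L[2]  (unknown; binding)
step 3 = dur = max(L[3]=3, C[2]=6) = 6
step 4 = dur = max(L[4]=2, C[3]=6) = 6
step 5 = dur = max(L[5]=3, C[4]=4) = 4
step 6 = dur = C[5]=5 = 5
sum of known step durations = 28
dur[2] = total - known = 31 - 28 = 3
L[2] is the binding max in step 2, so L[2] = dur[2] = 3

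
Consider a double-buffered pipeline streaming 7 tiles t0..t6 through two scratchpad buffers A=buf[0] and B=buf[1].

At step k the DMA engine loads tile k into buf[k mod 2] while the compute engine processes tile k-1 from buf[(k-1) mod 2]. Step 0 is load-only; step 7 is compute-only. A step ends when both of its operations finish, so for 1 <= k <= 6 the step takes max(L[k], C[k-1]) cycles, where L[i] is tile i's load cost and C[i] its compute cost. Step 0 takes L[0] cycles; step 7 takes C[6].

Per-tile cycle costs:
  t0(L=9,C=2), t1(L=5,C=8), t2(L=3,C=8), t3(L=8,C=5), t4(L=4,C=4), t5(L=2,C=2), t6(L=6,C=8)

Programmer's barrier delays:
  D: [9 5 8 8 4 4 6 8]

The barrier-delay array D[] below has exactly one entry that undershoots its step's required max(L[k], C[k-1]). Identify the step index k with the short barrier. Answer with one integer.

k=0 barrier L[0]=9→9c, D[0]=9 ok
k=1 barrier max(L[1]=5,C[0]=2)→5c, D[1]=5 ok
k=2 barrier max(L[2]=3,C[1]=8)→8c, D[2]=8 ok
k=3 barrier max(L[3]=8,C[2]=8)→8c, D[3]=8 ok
k=4 barrier max(L[4]=4,C[3]=5)→5c, D[4]=4 SHORT
k=5 barrier max(L[5]=2,C[4]=4)→4c, D[5]=4 ok
k=6 barrier max(L[6]=6,C[5]=2)→6c, D[6]=6 ok
k=7 barrier C[6]=8→8c, D[7]=8 ok

hazard at step 4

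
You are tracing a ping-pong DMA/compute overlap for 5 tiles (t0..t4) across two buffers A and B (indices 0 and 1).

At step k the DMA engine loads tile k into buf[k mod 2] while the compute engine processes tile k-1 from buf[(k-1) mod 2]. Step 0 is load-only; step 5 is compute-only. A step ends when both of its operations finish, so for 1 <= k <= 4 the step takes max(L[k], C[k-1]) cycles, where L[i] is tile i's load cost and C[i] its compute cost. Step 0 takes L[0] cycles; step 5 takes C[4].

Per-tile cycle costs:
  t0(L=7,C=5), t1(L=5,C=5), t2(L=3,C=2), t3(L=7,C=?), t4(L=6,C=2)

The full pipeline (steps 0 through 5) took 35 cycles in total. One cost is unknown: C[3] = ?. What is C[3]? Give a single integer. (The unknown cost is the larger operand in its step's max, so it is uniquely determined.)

C[3] = 9

step 0: dur = L[0]=7 = 7
step 1: dur = max(L[1]=5, C[0]=5) = 5
step 2: dur = max(L[2]=3, C[1]=5) = 5
step 3: dur = max(L[3]=7, C[2]=2) = 7
step 4: dur = max(L[4]=6, C[3]=?) = C[3]  (unknown; binding)
step 5: dur = C[4]=2 = 2
sum of known step durations = 26
dur[4] = total - known = 35 - 26 = 9
C[3] is the binding max in step 4, so C[3] = dur[4] = 9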